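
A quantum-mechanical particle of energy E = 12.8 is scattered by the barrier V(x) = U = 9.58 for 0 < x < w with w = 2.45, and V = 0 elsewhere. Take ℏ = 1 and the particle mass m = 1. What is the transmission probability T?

E > U: inside the barrier k₂ = √(2m(E − U))/ℏ = 2.538, k₂w = 6.217.
T = [1 + U² sin²(k₂w) / (4E(E − U))]⁻¹ = 1/1.002 = 0.998.

T = 0.998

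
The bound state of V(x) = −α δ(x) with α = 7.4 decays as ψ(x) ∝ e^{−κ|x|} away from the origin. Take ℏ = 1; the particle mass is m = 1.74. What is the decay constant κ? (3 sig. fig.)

Integrate −(ℏ²/2m)ψ'' − αδ(x)ψ = Eψ from −ε to +ε: the ψ'' term gives ψ'(0⁺) − ψ'(0⁻) and the δ term gives −(2mα/ℏ²)ψ(0).
With ψ ∝ e^{−κ|x|} this yields −2κ = −2mα/ℏ², so κ = mα/ℏ² = 12.88.

κ = 12.9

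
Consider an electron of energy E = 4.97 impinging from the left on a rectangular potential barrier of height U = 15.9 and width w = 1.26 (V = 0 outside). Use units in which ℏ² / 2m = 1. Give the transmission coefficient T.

T = 0.000828

E < U: inside the barrier ψ ∝ e^{±κx} with κ = √(2m(U − E))/ℏ = 3.306.
κw = 4.166, sinh(κw) = 32.21.
The exact tunnelling result is T⁻¹ = 1 + U² sinh²(κw) / [4E(U − E)] = 1208, so T = 0.000828.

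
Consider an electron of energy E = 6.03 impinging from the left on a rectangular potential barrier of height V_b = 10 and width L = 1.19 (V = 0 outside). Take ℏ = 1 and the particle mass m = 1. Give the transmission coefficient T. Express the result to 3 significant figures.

T = 0.00467

E < V_b: inside the barrier ψ ∝ e^{±κx} with κ = √(2m(V_b − E))/ℏ = 2.818.
κL = 3.353, sinh(κL) = 14.28.
The exact tunnelling result is T⁻¹ = 1 + V_b² sinh²(κL) / [4E(V_b − E)] = 213.9, so T = 0.00467.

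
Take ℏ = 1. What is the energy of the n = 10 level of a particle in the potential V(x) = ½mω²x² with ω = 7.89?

E = 82.8

The oscillator eigenvalues are E_n = ℏω(n + ½), so E_10 = 7.89 × 10.5 = 82.85.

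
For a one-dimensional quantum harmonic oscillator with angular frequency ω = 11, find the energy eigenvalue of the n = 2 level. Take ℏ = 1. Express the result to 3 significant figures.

Using E_n = (n + ½)ℏω: E_2 = 2.5 × 11 = 27.50.

E = 27.5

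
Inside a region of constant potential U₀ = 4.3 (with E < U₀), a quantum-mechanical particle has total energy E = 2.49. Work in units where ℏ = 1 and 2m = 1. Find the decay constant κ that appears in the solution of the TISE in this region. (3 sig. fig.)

κ = 1.35

Since E < U₀ the TISE in this region is ψ'' = κ²ψ with κ = √(2m(U₀ − E))/ℏ.
κ = √(2 × 0.5 × 1.81) = 1.345.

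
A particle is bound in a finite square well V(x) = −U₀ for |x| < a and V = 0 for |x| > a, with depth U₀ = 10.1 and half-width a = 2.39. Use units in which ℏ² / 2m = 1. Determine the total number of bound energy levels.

N = 5

Define the well-strength parameter z₀ = (a/ℏ)√(2mU₀) = 2.39 × √(2·0.5·10.1) = 7.596.
A new bound state (alternating even/odd) appears each time z₀ passes a multiple of π/2, so N = ⌊2z₀/π⌋ + 1 = ⌊4.835⌋ + 1 = 5.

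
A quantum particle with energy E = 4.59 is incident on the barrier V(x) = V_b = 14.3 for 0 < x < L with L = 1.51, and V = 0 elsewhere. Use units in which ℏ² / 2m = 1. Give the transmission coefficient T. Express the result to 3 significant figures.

T = 0.000285

Since E < V_b the interior solution is evanescent with decay constant κ = √(2m(V_b − E))/ℏ = 3.116.
κL = 4.705, sinh(κL) = 55.26.
The exact tunnelling result is T⁻¹ = 1 + V_b² sinh²(κL) / [4E(V_b − E)] = 3504, so T = 0.000285.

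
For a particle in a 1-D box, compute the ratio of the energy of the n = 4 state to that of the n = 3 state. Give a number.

E_n = n²π²ℏ²/(2mL²) so the ratio is n₂²/n₁² = 16/9 = 1.77778.

1.77778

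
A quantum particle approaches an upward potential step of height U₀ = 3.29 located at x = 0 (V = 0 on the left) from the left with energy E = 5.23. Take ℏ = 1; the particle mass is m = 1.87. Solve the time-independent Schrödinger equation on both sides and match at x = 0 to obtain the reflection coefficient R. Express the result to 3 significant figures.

On each side the TISE gives plane waves with k = √(2m(E − V))/ℏ: k₁ = √(2·1.87·5.23) = 4.423, k₂ = √(2·1.87·1.94) = 2.694.
Matching ψ and ψ′ at x = 0 gives r = (k₁ − k₂)/(k₁ + k₂), so R = r² = 0.05904 and T = 1 − R = 0.9410.

R = 0.0590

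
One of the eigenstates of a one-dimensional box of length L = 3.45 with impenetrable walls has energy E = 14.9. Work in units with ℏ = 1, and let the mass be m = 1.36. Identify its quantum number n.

n = 7

From E_n = n²π²ℏ²/(2mL²) invert to n = √(2mL²E)/(πℏ).
n = (3.45/π) × √(2 × 1.36 × 14.9) = 6.991 → n = 7.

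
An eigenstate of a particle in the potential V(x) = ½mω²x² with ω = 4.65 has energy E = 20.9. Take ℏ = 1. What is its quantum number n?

Invert E_n = (n + ½)ℏω: n = E/ℏω − ½ = 3.995, so n = 4.

n = 4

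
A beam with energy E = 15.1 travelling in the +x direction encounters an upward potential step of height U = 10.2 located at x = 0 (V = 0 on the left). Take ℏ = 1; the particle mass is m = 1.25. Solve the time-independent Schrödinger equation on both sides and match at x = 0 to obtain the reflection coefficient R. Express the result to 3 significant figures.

R = 0.0752

On each side the TISE gives plane waves with k = √(2m(E − V))/ℏ: k₁ = √(2·1.25·15.1) = 6.144, k₂ = √(2·1.25·4.9) = 3.500.
Continuity of ψ and ψ′ at the step yields the reflection amplitude r = (k₁ − k₂)/(k₁ + k₂) = 0.2742; thus R = |r|² = 0.07517, T = 0.9248.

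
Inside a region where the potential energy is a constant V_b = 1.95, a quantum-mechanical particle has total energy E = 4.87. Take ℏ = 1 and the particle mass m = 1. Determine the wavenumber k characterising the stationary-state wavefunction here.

With E > V_b the solution is oscillatory, ψ ∝ e^{±ikx} with k = √(2m(E − V_b))/ℏ.
k = √(2 × 1 × 2.92) = 2.417.

k = 2.42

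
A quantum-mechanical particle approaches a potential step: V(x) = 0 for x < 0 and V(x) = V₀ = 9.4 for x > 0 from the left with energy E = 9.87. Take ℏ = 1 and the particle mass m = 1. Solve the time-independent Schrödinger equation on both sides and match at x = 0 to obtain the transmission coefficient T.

T = 0.588

The wavenumbers are k₁ = √(2mE)/ℏ = 4.443 on the left and k₂ = √(2m(E − V₀))/ℏ = 0.9695 on the right.
Continuity of ψ and ψ′ at the step yields the reflection amplitude r = (k₁ − k₂)/(k₁ + k₂) = 0.6417; thus R = |r|² = 0.4118, T = 0.5882.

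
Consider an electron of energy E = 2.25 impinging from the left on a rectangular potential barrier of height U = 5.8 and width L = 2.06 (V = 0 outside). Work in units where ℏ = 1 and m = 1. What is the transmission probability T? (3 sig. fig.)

T = 0.0000649

Since E < U the interior solution is evanescent with decay constant κ = √(2m(U − E))/ℏ = 2.665.
κL = 5.489, sinh(κL) = 121.0.
Matching ψ, ψ′ at both faces gives T = [1 + U² sinh²(κL) / (4E(U − E))]⁻¹ = 1/15420 = 0.0000649.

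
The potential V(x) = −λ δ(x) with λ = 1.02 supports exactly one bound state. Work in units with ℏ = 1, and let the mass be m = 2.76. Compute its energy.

E = -1.44

For x ≠ 0 the bound state is ψ ∝ e^{−κ|x|}; integrating the TISE across the delta gives the cusp condition 2κ = 2mλ/ℏ², so κ = 2.815.
Then E = −ℏ²κ²/(2m) = −mλ²/(2ℏ²) = -1.436.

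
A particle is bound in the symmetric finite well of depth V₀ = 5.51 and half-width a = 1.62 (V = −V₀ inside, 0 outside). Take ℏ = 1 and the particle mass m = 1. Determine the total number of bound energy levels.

Define the well-strength parameter z₀ = (a/ℏ)√(2mV₀) = 1.62 × √(2·1·5.51) = 5.378.
The even/odd transcendental equations gain one root per π/2 in z₀, giving N = 1 + ⌊2z₀/π⌋ = 1 + ⌊3.424⌋ = 4.

N = 4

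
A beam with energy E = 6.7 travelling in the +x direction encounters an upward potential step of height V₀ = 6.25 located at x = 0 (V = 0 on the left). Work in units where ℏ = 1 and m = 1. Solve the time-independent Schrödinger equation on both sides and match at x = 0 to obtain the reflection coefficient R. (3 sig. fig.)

On each side the TISE gives plane waves with k = √(2m(E − V))/ℏ: k₁ = √(2·1·6.7) = 3.661, k₂ = √(2·1·0.45) = 0.9487.
Matching ψ and ψ′ at x = 0 gives r = (k₁ − k₂)/(k₁ + k₂), so R = r² = 0.3462 and T = 1 − R = 0.6538.

R = 0.346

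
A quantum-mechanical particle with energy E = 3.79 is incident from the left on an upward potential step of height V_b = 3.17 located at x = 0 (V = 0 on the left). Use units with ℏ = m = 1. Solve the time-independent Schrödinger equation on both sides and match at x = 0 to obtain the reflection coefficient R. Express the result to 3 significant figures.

The wavenumbers are k₁ = √(2mE)/ℏ = 2.753 on the left and k₂ = √(2m(E − V_b))/ℏ = 1.114 on the right.
Matching ψ and ψ′ at x = 0 gives r = (k₁ − k₂)/(k₁ + k₂), so R = r² = 0.1798 and T = 1 − R = 0.8202.

R = 0.180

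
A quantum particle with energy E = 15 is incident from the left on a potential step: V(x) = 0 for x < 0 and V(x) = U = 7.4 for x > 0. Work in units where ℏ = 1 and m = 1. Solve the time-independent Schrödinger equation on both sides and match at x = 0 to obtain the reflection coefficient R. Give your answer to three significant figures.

On each side the TISE gives plane waves with k = √(2m(E − V))/ℏ: k₁ = √(2·1·15) = 5.477, k₂ = √(2·1·7.6) = 3.899.
Continuity of ψ and ψ′ at the step yields the reflection amplitude r = (k₁ − k₂)/(k₁ + k₂) = 0.1684; thus R = |r|² = 0.02834, T = 0.9717.

R = 0.0283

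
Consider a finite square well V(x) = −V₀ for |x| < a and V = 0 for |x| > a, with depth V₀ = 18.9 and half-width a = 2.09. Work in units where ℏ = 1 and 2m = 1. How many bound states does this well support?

N = 6

Define the well-strength parameter z₀ = (a/ℏ)√(2mV₀) = 2.09 × √(2·0.5·18.9) = 9.086.
The even/odd transcendental equations gain one root per π/2 in z₀, giving N = 1 + ⌊2z₀/π⌋ = 1 + ⌊5.784⌋ = 6.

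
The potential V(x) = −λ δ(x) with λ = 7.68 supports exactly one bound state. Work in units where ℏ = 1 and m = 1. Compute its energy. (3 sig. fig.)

E = -29.5

The bound state is ψ(x) = √κ e^{−κ|x|}. The derivative jump ψ'(0⁺) − ψ'(0⁻) = −(2mλ/ℏ²)ψ(0) fixes κ = mλ/ℏ² = 7.680.
Then E = −ℏ²κ²/(2m) = −mλ²/(2ℏ²) = -29.49.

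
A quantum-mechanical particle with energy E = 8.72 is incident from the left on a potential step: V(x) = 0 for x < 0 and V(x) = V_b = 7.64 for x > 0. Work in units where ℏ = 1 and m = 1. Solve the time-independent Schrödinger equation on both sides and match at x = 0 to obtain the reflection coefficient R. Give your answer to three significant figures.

R = 0.230

On each side the TISE gives plane waves with k = √(2m(E − V))/ℏ: k₁ = √(2·1·8.72) = 4.176, k₂ = √(2·1·1.08) = 1.470.
Matching ψ and ψ′ at x = 0 gives r = (k₁ − k₂)/(k₁ + k₂), so R = r² = 0.2298 and T = 1 − R = 0.7702.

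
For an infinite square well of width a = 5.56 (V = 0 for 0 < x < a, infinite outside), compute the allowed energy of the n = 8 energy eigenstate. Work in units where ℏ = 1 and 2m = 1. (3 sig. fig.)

E = 20.4

The infinite-well eigenfunctions ψ_n = √(2/a) sin(nπx/a) vanish at both walls, giving E_n = n²π²ℏ²/(2ma²).
E_8 = 8² × π² / (2 × 0.5 × 5.56²) = 20.43.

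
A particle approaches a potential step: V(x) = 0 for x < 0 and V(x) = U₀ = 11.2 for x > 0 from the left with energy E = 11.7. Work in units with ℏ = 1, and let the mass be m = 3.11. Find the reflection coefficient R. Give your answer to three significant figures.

R = 0.432

The wavenumbers are k₁ = √(2mE)/ℏ = 8.531 on the left and k₂ = √(2m(E − U₀))/ℏ = 1.764 on the right.
Matching ψ and ψ′ at x = 0 gives r = (k₁ − k₂)/(k₁ + k₂), so R = r² = 0.4321 and T = 1 − R = 0.5679.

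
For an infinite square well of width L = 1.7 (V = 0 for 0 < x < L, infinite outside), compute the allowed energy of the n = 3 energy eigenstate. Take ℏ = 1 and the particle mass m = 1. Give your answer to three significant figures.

The infinite-well eigenfunctions ψ_n = √(2/L) sin(nπx/L) vanish at both walls, giving E_n = n²π²ℏ²/(2mL²).
E_3 = 3² × π² / (2 × 1 × 1.7²) = 15.37.

E = 15.4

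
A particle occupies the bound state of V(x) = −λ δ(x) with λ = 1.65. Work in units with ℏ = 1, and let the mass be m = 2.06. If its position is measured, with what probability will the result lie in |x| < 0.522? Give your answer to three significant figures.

P = 0.971

The normalised bound state is ψ = √κ e^{−κ|x|} with κ = mλ/ℏ² = 3.399.
P(|x| < d) = ∫_{−d}^{d} κ e^{−2κ|x|} dx = 1 − e^{−2κd} = 1 − e^{−3.549} = 0.9712.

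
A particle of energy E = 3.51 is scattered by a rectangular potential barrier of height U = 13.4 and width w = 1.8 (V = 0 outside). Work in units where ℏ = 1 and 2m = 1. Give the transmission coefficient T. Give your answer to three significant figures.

E < U: inside the barrier ψ ∝ e^{±κx} with κ = √(2m(U − E))/ℏ = 3.145.
κw = 5.661, sinh(κw) = 143.7.
Matching ψ, ψ′ at both faces gives T = [1 + U² sinh²(κw) / (4E(U − E))]⁻¹ = 1/26690 = 0.0000375.

T = 0.0000375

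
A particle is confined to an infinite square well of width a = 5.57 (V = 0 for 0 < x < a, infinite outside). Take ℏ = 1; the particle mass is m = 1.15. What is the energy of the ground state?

The infinite-well eigenfunctions ψ_n = √(2/a) sin(nπx/a) vanish at both walls, giving E_n = n²π²ℏ²/(2ma²).
E_1 = 1² × π² / (2 × 1.15 × 5.57²) = 0.1383.

E = 0.138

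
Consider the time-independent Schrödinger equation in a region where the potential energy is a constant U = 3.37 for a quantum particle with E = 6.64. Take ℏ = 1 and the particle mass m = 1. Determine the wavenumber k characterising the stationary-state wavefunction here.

k = 2.56

With E > U the solution is oscillatory, ψ ∝ e^{±ikx} with k = √(2m(E − U))/ℏ.
k = √(2 × 1 × 3.27) = 2.557.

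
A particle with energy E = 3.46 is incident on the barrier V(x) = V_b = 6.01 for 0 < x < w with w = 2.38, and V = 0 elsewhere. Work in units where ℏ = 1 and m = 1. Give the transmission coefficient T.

E < V_b: inside the barrier ψ ∝ e^{±κx} with κ = √(2m(V_b − E))/ℏ = 2.258.
κw = 5.375, sinh(κw) = 107.9.
Matching ψ, ψ′ at both faces gives T = [1 + V_b² sinh²(κw) / (4E(V_b − E))]⁻¹ = 1/11930 = 0.0000838.

T = 0.0000838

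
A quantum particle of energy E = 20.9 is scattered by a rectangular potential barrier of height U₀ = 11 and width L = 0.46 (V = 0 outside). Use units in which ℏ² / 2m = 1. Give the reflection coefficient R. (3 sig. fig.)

Above the barrier the interior wavenumber is k₂ = √(2m(E − U₀))/ℏ = 3.146, giving phase k₂L = 1.447.
T = [1 + U₀² sin²(k₂L) / (4E(E − U₀))]⁻¹ = 1/1.144 = 0.874.
R = 1 − T = 0.126.

R = 0.126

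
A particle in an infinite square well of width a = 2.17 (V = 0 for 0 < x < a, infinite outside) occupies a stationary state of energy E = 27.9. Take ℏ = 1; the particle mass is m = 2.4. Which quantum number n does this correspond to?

For an infinite well E_n = n²π²ℏ²/(2ma²), so n = (a/πℏ)√(2mE).
n = (2.17/π) × √(2 × 2.4 × 27.9) = 7.993 → n = 8.

n = 8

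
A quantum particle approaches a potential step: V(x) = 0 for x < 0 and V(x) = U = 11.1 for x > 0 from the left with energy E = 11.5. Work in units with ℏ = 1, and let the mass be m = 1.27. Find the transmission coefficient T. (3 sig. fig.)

T = 0.530

The wavenumbers are k₁ = √(2mE)/ℏ = 5.405 on the left and k₂ = √(2m(E − U))/ℏ = 1.008 on the right.
Continuity of ψ and ψ′ at the step yields the reflection amplitude r = (k₁ − k₂)/(k₁ + k₂) = 0.6856; thus R = |r|² = 0.4701, T = 0.5299.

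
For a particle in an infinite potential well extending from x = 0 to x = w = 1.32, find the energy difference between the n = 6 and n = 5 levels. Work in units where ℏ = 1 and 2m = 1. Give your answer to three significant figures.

E_n = n²π²ℏ²/(2mw²), so ΔE = (6² − 5²) π²ℏ²/(2mw²).
ΔE = 11 × π² / (2 × 0.5 × 1.32²) = 62.31.

ΔE = 62.3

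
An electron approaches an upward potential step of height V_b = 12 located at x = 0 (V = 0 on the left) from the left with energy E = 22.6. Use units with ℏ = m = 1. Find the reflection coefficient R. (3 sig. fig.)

On each side the TISE gives plane waves with k = √(2m(E − V))/ℏ: k₁ = √(2·1·22.6) = 6.723, k₂ = √(2·1·10.6) = 4.604.
Matching ψ and ψ′ at x = 0 gives r = (k₁ − k₂)/(k₁ + k₂), so R = r² = 0.03499 and T = 1 − R = 0.9650.

R = 0.0350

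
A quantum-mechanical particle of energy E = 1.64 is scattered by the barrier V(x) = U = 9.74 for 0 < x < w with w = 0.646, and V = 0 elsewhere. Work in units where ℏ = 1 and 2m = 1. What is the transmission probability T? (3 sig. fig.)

Since E < U the interior solution is evanescent with decay constant κ = √(2m(U − E))/ℏ = 2.846.
κw = 1.839, sinh(κw) = 3.064.
The exact tunnelling result is T⁻¹ = 1 + U² sinh²(κw) / [4E(U − E)] = 17.76, so T = 0.0563.

T = 0.0563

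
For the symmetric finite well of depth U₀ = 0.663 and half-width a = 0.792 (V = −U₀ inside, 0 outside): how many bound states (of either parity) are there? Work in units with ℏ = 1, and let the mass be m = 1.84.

N = 1

The dimensionless depth is z₀ = a√(2mU₀)/ℏ = 0.792 × √(2.440) = 1.237.
A new bound state (alternating even/odd) appears each time z₀ passes a multiple of π/2, so N = ⌊2z₀/π⌋ + 1 = ⌊0.7876⌋ + 1 = 1.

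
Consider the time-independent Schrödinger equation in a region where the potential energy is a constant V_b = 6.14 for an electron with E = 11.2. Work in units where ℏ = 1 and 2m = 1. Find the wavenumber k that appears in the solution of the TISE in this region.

With E > V_b the solution is oscillatory, ψ ∝ e^{±ikx} with k = √(2m(E − V_b))/ℏ.
k = √(2 × 0.5 × 5.06) = 2.249.

k = 2.25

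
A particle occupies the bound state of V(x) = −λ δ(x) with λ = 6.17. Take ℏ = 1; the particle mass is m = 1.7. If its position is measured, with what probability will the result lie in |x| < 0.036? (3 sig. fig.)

P = 0.530

The normalised bound state is ψ = √κ e^{−κ|x|} with κ = mλ/ℏ² = 10.49.
P(|x| < d) = ∫_{−d}^{d} κ e^{−2κ|x|} dx = 1 − e^{−2κd} = 1 − e^{−0.7552} = 0.5301.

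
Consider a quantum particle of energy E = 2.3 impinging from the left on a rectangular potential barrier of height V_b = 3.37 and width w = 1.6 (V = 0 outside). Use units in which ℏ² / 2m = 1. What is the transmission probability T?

T = 0.120

Since E < V_b the interior solution is evanescent with decay constant κ = √(2m(V_b − E))/ℏ = 1.034.
κw = 1.655, sinh(κw) = 2.521.
Matching ψ, ψ′ at both faces gives T = [1 + V_b² sinh²(κw) / (4E(V_b − E))]⁻¹ = 1/8.333 = 0.120.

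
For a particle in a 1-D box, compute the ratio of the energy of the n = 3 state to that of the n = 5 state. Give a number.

E_n = n²π²ℏ²/(2mL²) so the ratio is n₂²/n₁² = 9/25 = 0.36.

0.36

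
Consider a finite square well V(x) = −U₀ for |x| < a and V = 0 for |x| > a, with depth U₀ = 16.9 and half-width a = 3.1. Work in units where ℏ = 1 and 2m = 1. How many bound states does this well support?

N = 9

The dimensionless depth is z₀ = a√(2mU₀)/ℏ = 3.1 × √(16.90) = 12.74.
A new bound state (alternating even/odd) appears each time z₀ passes a multiple of π/2, so N = ⌊2z₀/π⌋ + 1 = ⌊8.113⌋ + 1 = 9.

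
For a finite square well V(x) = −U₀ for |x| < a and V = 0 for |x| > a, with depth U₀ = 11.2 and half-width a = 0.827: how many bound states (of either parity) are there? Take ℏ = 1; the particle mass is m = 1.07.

Define the well-strength parameter z₀ = (a/ℏ)√(2mU₀) = 0.827 × √(2·1.07·11.2) = 4.049.
A new bound state (alternating even/odd) appears each time z₀ passes a multiple of π/2, so N = ⌊2z₀/π⌋ + 1 = ⌊2.578⌋ + 1 = 3.

N = 3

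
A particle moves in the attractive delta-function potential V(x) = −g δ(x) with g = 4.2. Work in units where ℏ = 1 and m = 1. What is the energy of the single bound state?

The bound state is ψ(x) = √κ e^{−κ|x|}. The derivative jump ψ'(0⁺) − ψ'(0⁻) = −(2mg/ℏ²)ψ(0) fixes κ = mg/ℏ² = 4.200.
Then E = −ℏ²κ²/(2m) = −mg²/(2ℏ²) = -8.820.

E = -8.82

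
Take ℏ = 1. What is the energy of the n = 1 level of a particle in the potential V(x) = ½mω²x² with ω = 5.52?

E = 8.28

The oscillator eigenvalues are E_n = ℏω(n + ½), so E_1 = 5.52 × 1.5 = 8.280.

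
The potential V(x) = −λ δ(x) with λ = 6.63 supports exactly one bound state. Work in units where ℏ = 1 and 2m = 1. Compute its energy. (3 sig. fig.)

E = -11.0

The bound state is ψ(x) = √κ e^{−κ|x|}. The derivative jump ψ'(0⁺) − ψ'(0⁻) = −(2mλ/ℏ²)ψ(0) fixes κ = mλ/ℏ² = 3.315.
Then E = −ℏ²κ²/(2m) = −mλ²/(2ℏ²) = -10.99.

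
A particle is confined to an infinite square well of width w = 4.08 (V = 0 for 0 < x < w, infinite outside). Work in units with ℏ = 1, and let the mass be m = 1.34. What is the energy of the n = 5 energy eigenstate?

The infinite-well eigenfunctions ψ_n = √(2/w) sin(nπx/w) vanish at both walls, giving E_n = n²π²ℏ²/(2mw²).
E_5 = 5² × π² / (2 × 1.34 × 4.08²) = 5.531.

E = 5.53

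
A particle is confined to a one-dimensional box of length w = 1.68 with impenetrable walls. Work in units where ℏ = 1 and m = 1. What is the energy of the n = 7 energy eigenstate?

Requiring ψ(0) = ψ(w) = 0 quantises k = nπ/w, hence E_n = ℏ²k²/2m = n²π²ℏ²/(2mw²).
E_7 = 7² × π² / (2 × 1 × 1.68²) = 85.67.

E = 85.7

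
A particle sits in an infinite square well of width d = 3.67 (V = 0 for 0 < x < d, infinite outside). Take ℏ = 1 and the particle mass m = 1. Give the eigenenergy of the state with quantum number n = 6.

E = 13.2

The infinite-well eigenfunctions ψ_n = √(2/d) sin(nπx/d) vanish at both walls, giving E_n = n²π²ℏ²/(2md²).
E_6 = 6² × π² / (2 × 1 × 3.67²) = 13.19.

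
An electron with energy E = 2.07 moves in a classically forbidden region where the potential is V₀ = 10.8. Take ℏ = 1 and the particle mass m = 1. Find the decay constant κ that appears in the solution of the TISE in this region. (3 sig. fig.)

Since E < V₀ the TISE in this region is ψ'' = κ²ψ with κ = √(2m(V₀ − E))/ℏ.
κ = √(2 × 1 × 8.73) = 4.179.

κ = 4.18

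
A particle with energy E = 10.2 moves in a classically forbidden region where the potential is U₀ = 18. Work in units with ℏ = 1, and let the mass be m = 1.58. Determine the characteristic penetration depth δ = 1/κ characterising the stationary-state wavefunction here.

δ = 0.201

Since E < U₀ the TISE in this region is ψ'' = κ²ψ with κ = √(2m(U₀ − E))/ℏ.
κ = √(2 × 1.58 × 7.8) = 4.965. The penetration depth is δ = 1/κ = 0.201.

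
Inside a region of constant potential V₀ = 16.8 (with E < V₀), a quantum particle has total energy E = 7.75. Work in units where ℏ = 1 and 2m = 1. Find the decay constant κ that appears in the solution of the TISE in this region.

κ = 3.01

Since E < V₀ the TISE in this region is ψ'' = κ²ψ with κ = √(2m(V₀ − E))/ℏ.
κ = √(2 × 0.5 × 9.05) = 3.008.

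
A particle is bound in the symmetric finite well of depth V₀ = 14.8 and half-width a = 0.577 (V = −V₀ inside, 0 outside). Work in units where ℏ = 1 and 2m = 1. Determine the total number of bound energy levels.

N = 2

Define the well-strength parameter z₀ = (a/ℏ)√(2mV₀) = 0.577 × √(2·0.5·14.8) = 2.220.
The even/odd transcendental equations gain one root per π/2 in z₀, giving N = 1 + ⌊2z₀/π⌋ = 1 + ⌊1.413⌋ = 2.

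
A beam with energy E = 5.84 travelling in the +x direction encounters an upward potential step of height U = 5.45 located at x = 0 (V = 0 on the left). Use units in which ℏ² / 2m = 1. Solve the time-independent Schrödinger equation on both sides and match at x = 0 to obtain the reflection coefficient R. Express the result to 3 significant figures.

R = 0.347

The wavenumbers are k₁ = √(2mE)/ℏ = 2.417 on the left and k₂ = √(2m(E − U))/ℏ = 0.6245 on the right.
Matching ψ and ψ′ at x = 0 gives r = (k₁ − k₂)/(k₁ + k₂), so R = r² = 0.3473 and T = 1 − R = 0.6527.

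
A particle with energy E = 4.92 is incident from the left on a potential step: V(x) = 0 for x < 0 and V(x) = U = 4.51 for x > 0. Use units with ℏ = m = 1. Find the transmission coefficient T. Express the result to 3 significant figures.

On each side the TISE gives plane waves with k = √(2m(E − V))/ℏ: k₁ = √(2·1·4.92) = 3.137, k₂ = √(2·1·0.41) = 0.9055.
Matching ψ and ψ′ at x = 0 gives r = (k₁ − k₂)/(k₁ + k₂), so R = r² = 0.3047 and T = 1 − R = 0.6953.

T = 0.695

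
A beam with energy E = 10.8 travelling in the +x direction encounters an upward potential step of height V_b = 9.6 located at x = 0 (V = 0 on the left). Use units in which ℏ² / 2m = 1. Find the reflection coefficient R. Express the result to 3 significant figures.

The wavenumbers are k₁ = √(2mE)/ℏ = 3.286 on the left and k₂ = √(2m(E − V_b))/ℏ = 1.095 on the right.
Continuity of ψ and ψ′ at the step yields the reflection amplitude r = (k₁ − k₂)/(k₁ + k₂) = 0.5000; thus R = |r|² = 0.2500, T = 0.7500.

R = 0.250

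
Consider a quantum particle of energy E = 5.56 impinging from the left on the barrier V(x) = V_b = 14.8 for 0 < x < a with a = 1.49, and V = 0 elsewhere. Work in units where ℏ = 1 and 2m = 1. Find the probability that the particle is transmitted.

T = 0.000437

Since E < V_b the interior solution is evanescent with decay constant κ = √(2m(V_b − E))/ℏ = 3.040.
κa = 4.529, sinh(κa) = 46.34.
The exact tunnelling result is T⁻¹ = 1 + V_b² sinh²(κa) / [4E(V_b − E)] = 2290, so T = 0.000437.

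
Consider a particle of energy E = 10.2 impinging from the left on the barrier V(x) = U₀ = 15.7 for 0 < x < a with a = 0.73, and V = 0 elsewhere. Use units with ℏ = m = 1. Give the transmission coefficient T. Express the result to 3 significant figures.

Since E < U₀ the interior solution is evanescent with decay constant κ = √(2m(U₀ − E))/ℏ = 3.317.
κa = 2.421, sinh(κa) = 5.585.
The exact tunnelling result is T⁻¹ = 1 + U₀² sinh²(κa) / [4E(U₀ − E)] = 35.26, so T = 0.0284.

T = 0.0284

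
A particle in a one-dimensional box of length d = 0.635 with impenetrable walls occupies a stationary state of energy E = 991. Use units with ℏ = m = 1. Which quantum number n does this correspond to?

From E_n = n²π²ℏ²/(2md²) invert to n = √(2md²E)/(πℏ).
n = (0.635/π) × √(2 × 1 × 991) = 8.999 → n = 9.

n = 9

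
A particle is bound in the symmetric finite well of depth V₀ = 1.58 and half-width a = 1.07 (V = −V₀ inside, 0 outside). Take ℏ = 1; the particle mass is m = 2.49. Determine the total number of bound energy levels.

N = 2

The dimensionless depth is z₀ = a√(2mV₀)/ℏ = 1.07 × √(7.868) = 3.001.
A new bound state (alternating even/odd) appears each time z₀ passes a multiple of π/2, so N = ⌊2z₀/π⌋ + 1 = ⌊1.911⌋ + 1 = 2.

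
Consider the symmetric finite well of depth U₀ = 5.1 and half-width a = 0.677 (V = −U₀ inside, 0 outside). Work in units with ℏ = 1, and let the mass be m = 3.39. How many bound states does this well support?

Define the well-strength parameter z₀ = (a/ℏ)√(2mU₀) = 0.677 × √(2·3.39·5.1) = 3.981.
A new bound state (alternating even/odd) appears each time z₀ passes a multiple of π/2, so N = ⌊2z₀/π⌋ + 1 = ⌊2.534⌋ + 1 = 3.

N = 3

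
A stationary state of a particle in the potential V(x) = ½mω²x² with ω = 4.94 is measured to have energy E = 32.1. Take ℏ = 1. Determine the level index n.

Invert E_n = (n + ½)ℏω: n = E/ℏω − ½ = 5.998, so n = 6.

n = 6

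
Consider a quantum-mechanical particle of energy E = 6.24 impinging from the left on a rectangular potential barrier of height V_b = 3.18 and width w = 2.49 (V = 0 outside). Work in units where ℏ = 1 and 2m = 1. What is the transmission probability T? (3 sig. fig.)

E > V_b: inside the barrier k₂ = √(2m(E − V_b))/ℏ = 1.749, k₂w = 4.356.
T = [1 + V_b² sin²(k₂w) / (4E(E − V_b))]⁻¹ = 1/1.116 = 0.896.

T = 0.896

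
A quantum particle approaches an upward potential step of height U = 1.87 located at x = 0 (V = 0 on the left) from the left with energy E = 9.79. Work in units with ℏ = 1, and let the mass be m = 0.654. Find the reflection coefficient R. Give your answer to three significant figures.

R = 0.00280

The wavenumbers are k₁ = √(2mE)/ℏ = 3.578 on the left and k₂ = √(2m(E − U))/ℏ = 3.219 on the right.
Continuity of ψ and ψ′ at the step yields the reflection amplitude r = (k₁ − k₂)/(k₁ + k₂) = 0.05294; thus R = |r|² = 0.002803, T = 0.9972.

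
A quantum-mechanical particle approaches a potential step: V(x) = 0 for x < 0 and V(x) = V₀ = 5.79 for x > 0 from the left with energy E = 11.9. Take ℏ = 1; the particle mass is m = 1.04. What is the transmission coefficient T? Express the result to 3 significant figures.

T = 0.973

On each side the TISE gives plane waves with k = √(2m(E − V))/ℏ: k₁ = √(2·1.04·11.9) = 4.975, k₂ = √(2·1.04·6.11) = 3.565.
Matching ψ and ψ′ at x = 0 gives r = (k₁ − k₂)/(k₁ + k₂), so R = r² = 0.02727 and T = 1 − R = 0.9727.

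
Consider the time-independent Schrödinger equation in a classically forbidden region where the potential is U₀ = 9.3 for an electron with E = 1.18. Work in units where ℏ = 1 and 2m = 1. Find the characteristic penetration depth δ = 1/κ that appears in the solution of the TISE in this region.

Since E < U₀ the TISE in this region is ψ'' = κ²ψ with κ = √(2m(U₀ − E))/ℏ.
κ = √(2 × 0.5 × 8.12) = 2.850. The penetration depth is δ = 1/κ = 0.351.

δ = 0.351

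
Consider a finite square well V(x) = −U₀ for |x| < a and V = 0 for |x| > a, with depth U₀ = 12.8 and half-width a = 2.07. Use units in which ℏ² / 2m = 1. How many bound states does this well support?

Define the well-strength parameter z₀ = (a/ℏ)√(2mU₀) = 2.07 × √(2·0.5·12.8) = 7.406.
A new bound state (alternating even/odd) appears each time z₀ passes a multiple of π/2, so N = ⌊2z₀/π⌋ + 1 = ⌊4.715⌋ + 1 = 5.

N = 5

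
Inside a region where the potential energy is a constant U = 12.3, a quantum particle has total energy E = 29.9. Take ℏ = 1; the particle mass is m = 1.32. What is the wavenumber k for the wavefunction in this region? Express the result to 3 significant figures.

With E > U the solution is oscillatory, ψ ∝ e^{±ikx} with k = √(2m(E − U))/ℏ.
k = √(2 × 1.32 × 17.6) = 6.816.

k = 6.82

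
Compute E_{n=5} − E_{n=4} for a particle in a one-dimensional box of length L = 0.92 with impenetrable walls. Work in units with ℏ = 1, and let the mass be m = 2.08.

ΔE = 25.2

E_n = n²π²ℏ²/(2mL²), so ΔE = (5² − 4²) π²ℏ²/(2mL²).
ΔE = 9 × π² / (2 × 2.08 × 0.92²) = 25.23.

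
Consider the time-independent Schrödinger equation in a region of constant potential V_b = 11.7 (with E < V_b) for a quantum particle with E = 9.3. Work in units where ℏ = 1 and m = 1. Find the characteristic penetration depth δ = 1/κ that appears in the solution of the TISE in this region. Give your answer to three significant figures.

Since E < V_b the TISE in this region is ψ'' = κ²ψ with κ = √(2m(V_b − E))/ℏ.
κ = √(2 × 1 × 2.4) = 2.191. The penetration depth is δ = 1/κ = 0.456.

δ = 0.456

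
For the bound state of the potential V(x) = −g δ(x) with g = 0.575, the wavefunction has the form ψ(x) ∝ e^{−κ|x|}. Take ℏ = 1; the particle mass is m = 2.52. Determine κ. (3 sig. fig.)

κ = 1.45

Integrate −(ℏ²/2m)ψ'' − gδ(x)ψ = Eψ from −ε to +ε: the ψ'' term gives ψ'(0⁺) − ψ'(0⁻) and the δ term gives −(2mg/ℏ²)ψ(0).
With ψ ∝ e^{−κ|x|} this yields −2κ = −2mg/ℏ², so κ = mg/ℏ² = 1.449.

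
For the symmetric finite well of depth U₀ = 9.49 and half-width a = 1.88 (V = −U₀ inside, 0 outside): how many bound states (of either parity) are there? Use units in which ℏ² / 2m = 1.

N = 4

The dimensionless depth is z₀ = a√(2mU₀)/ℏ = 1.88 × √(9.490) = 5.791.
The even/odd transcendental equations gain one root per π/2 in z₀, giving N = 1 + ⌊2z₀/π⌋ = 1 + ⌊3.687⌋ = 4.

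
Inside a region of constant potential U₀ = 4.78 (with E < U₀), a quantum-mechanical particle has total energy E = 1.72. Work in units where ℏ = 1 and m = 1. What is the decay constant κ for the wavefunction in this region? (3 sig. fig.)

κ = 2.47

Since E < U₀ the TISE in this region is ψ'' = κ²ψ with κ = √(2m(U₀ − E))/ℏ.
κ = √(2 × 1 × 3.06) = 2.474.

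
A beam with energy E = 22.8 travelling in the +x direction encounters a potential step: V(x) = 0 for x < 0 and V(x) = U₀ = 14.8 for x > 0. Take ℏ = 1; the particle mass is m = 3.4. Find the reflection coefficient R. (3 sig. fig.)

On each side the TISE gives plane waves with k = √(2m(E − V))/ℏ: k₁ = √(2·3.4·22.8) = 12.45, k₂ = √(2·3.4·8) = 7.376.
Continuity of ψ and ψ′ at the step yields the reflection amplitude r = (k₁ − k₂)/(k₁ + k₂) = 0.2560; thus R = |r|² = 0.06554, T = 0.9345.

R = 0.0655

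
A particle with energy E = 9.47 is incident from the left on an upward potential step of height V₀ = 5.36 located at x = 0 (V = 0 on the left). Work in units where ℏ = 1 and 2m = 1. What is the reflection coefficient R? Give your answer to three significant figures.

On each side the TISE gives plane waves with k = √(2m(E − V))/ℏ: k₁ = √(2·½·9.47) = 3.077, k₂ = √(2·½·4.11) = 2.027.
Matching ψ and ψ′ at x = 0 gives r = (k₁ − k₂)/(k₁ + k₂), so R = r² = 0.04231 and T = 1 − R = 0.9577.

R = 0.0423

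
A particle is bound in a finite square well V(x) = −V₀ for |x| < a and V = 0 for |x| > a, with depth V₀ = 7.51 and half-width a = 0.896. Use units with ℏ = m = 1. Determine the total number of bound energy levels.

Define the well-strength parameter z₀ = (a/ℏ)√(2mV₀) = 0.896 × √(2·1·7.51) = 3.473.
The even/odd transcendental equations gain one root per π/2 in z₀, giving N = 1 + ⌊2z₀/π⌋ = 1 + ⌊2.211⌋ = 3.

N = 3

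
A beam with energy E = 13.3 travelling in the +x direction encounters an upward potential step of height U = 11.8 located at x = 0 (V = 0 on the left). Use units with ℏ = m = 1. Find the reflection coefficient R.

R = 0.247

The wavenumbers are k₁ = √(2mE)/ℏ = 5.158 on the left and k₂ = √(2m(E − U))/ℏ = 1.732 on the right.
Matching ψ and ψ′ at x = 0 gives r = (k₁ − k₂)/(k₁ + k₂), so R = r² = 0.2472 and T = 1 − R = 0.7528.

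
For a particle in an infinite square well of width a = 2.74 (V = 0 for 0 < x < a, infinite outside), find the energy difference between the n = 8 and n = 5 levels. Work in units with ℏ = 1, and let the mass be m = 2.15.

ΔE = 11.9

E_n = n²π²ℏ²/(2ma²), so ΔE = (8² − 5²) π²ℏ²/(2ma²).
ΔE = 39 × π² / (2 × 2.15 × 2.74²) = 11.92.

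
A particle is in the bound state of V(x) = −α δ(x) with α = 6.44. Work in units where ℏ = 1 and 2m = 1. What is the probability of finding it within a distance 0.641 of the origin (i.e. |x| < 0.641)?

The normalised bound state is ψ = √κ e^{−κ|x|} with κ = mα/ℏ² = 3.220.
P(|x| < d) = ∫_{−d}^{d} κ e^{−2κ|x|} dx = 1 − e^{−2κd} = 1 − e^{−4.128} = 0.9839.

P = 0.984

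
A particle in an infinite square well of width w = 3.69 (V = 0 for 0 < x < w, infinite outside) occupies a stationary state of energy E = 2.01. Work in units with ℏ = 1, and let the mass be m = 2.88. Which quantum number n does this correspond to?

From E_n = n²π²ℏ²/(2mw²) invert to n = √(2mw²E)/(πℏ).
n = (3.69/π) × √(2 × 2.88 × 2.01) = 3.997 → n = 4.

n = 4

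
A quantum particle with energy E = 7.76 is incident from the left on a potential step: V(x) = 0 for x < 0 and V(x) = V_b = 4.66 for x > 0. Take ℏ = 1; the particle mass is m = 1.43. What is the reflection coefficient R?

On each side the TISE gives plane waves with k = √(2m(E − V))/ℏ: k₁ = √(2·1.43·7.76) = 4.711, k₂ = √(2·1.43·3.1) = 2.978.
Matching ψ and ψ′ at x = 0 gives r = (k₁ − k₂)/(k₁ + k₂), so R = r² = 0.05083 and T = 1 − R = 0.9492.

R = 0.0508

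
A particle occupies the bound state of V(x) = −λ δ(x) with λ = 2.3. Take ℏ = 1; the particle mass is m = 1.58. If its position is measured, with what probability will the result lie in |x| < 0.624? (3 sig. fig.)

The normalised bound state is ψ = √κ e^{−κ|x|} with κ = mλ/ℏ² = 3.634.
P(|x| < d) = ∫_{−d}^{d} κ e^{−2κ|x|} dx = 1 − e^{−2κd} = 1 − e^{−4.535} = 0.9893.

P = 0.989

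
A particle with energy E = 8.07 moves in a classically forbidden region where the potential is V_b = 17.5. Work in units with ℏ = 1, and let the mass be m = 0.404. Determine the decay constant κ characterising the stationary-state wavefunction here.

κ = 2.76

Since E < V_b the TISE in this region is ψ'' = κ²ψ with κ = √(2m(V_b − E))/ℏ.
κ = √(2 × 0.404 × 9.43) = 2.760.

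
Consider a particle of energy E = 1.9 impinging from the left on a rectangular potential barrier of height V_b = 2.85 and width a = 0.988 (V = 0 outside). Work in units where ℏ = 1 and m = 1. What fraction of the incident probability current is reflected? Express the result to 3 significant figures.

R = 0.789

E < V_b: inside the barrier ψ ∝ e^{±κx} with κ = √(2m(V_b − E))/ℏ = 1.378.
κa = 1.362, sinh(κa) = 1.824.
The exact tunnelling result is T⁻¹ = 1 + V_b² sinh²(κa) / [4E(V_b − E)] = 4.741, so T = 0.211.
R = 1 − T = 0.789.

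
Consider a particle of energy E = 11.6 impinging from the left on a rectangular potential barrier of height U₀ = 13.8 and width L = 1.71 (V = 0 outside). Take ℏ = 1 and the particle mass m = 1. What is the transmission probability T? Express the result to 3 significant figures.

Since E < U₀ the interior solution is evanescent with decay constant κ = √(2m(U₀ − E))/ℏ = 2.098.
κL = 3.587, sinh(κL) = 18.05.
Matching ψ, ψ′ at both faces gives T = [1 + U₀² sinh²(κL) / (4E(U₀ − E))]⁻¹ = 1/608.7 = 0.00164.

T = 0.00164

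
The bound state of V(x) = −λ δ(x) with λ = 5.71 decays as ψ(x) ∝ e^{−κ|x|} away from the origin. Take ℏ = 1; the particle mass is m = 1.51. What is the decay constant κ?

κ = 8.62

Integrating the TISE across x = 0 gives the cusp condition ψ'(0⁺) − ψ'(0⁻) = −(2mλ/ℏ²)ψ(0).
With ψ ∝ e^{−κ|x|} this yields −2κ = −2mλ/ℏ², so κ = mλ/ℏ² = 8.622.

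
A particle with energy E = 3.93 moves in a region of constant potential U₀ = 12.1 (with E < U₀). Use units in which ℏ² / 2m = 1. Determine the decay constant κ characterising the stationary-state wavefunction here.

κ = 2.86

Since E < U₀ the TISE in this region is ψ'' = κ²ψ with κ = √(2m(U₀ − E))/ℏ.
κ = √(2 × 0.5 × 8.17) = 2.858.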